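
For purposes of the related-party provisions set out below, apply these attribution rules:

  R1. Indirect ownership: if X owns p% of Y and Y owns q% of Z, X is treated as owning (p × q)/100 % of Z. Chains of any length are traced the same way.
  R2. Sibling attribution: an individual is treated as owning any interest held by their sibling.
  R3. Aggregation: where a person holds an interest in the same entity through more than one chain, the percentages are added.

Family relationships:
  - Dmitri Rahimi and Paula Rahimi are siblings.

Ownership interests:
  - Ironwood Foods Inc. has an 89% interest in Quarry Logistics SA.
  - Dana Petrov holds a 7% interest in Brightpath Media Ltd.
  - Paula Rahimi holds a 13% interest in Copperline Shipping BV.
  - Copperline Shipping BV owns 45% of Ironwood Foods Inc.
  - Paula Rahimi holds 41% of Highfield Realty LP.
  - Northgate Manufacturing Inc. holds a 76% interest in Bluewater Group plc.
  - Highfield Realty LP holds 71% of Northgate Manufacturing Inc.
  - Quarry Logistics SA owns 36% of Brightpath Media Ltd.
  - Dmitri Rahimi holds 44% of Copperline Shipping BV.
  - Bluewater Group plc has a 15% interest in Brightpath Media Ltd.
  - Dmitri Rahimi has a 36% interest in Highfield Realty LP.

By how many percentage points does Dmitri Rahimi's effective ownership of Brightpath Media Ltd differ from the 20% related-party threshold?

5.54936

By sibling attribution (R2), Dmitri Rahimi is treated as also owning Paula Rahimi's interest in Copperline Shipping BV, giving 44% + 13% = 57%.
By sibling attribution (R2), Dmitri Rahimi is treated as also owning Paula Rahimi's interest in Highfield Realty LP, giving 36% + 41% = 77%.
Chain via Copperline Shipping BV → Ironwood Foods Inc. → Quarry Logistics SA (R1): 57% × 45% × 89% × 36% = 8.21826% of Brightpath Media Ltd.
Chain via Highfield Realty LP → Northgate Manufacturing Inc. → Bluewater Group plc (R1): 77% × 71% × 76% × 15% = 6.23238% of Brightpath Media Ltd.
Aggregating (R3): 8.21826% + 6.23238% = 14.45064%.
14.45064% falls short of the 20% threshold by 5.54936 percentage points.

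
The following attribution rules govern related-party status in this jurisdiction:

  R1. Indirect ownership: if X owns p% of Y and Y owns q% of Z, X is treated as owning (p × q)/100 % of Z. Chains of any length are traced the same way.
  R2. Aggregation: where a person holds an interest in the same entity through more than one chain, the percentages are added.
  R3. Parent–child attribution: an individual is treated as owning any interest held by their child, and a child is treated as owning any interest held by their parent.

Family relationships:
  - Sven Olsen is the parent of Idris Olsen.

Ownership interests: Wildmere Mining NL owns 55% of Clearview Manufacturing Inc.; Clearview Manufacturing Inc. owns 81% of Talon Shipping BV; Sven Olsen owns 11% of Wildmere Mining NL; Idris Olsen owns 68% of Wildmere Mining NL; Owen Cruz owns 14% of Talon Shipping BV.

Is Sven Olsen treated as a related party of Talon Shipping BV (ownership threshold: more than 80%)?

By parent–child attribution (R3), Sven Olsen is treated as also owning Idris Olsen's interest in Wildmere Mining NL, giving 11% + 68% = 79%.
Chain via Wildmere Mining NL → Clearview Manufacturing Inc. (R1): 79% × 55% × 81% = 35.1945% of Talon Shipping BV.
35.1945% does not exceed the 80% threshold, so Sven is not a related party to Talon Shipping BV.

No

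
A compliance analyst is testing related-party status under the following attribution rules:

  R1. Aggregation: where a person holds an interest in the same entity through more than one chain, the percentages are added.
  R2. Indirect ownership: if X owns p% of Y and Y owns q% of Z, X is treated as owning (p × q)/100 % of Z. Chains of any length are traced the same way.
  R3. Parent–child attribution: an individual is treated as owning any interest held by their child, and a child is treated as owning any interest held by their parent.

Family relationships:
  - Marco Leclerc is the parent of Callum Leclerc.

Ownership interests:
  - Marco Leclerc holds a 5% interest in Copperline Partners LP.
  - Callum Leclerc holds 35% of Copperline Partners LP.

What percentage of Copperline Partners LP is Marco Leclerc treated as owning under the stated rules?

40%

By parent–child attribution (R3), Marco Leclerc is treated as also owning Callum Leclerc's interest in Copperline Partners LP, giving 5% + 35% = 40%.
Direct interest in Copperline Partners LP: 40%.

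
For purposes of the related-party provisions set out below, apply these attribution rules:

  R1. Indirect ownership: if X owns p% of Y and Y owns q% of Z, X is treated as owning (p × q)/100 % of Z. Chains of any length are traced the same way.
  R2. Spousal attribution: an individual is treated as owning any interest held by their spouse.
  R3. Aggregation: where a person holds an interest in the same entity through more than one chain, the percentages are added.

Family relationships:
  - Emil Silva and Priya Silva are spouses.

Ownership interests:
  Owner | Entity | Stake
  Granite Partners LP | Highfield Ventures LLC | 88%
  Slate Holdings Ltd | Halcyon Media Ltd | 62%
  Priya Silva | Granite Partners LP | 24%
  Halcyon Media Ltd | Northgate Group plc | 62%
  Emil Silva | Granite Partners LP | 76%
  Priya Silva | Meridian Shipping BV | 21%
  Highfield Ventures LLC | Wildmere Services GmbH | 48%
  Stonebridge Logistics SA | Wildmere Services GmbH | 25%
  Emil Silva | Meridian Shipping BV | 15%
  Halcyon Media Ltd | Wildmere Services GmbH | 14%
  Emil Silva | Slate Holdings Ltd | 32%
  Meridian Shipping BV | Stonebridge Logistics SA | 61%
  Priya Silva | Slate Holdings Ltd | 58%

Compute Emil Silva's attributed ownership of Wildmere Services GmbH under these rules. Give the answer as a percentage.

By spousal attribution (R2), Emil Silva is treated as also owning Priya Silva's interest in Slate Holdings Ltd, giving 32% + 58% = 90%.
By spousal attribution (R2), Emil Silva is treated as also owning Priya Silva's interest in Meridian Shipping BV, giving 15% + 21% = 36%.
By spousal attribution (R2), Emil Silva is treated as also owning Priya Silva's interest in Granite Partners LP, giving 76% + 24% = 100%.
Chain via Slate Holdings Ltd → Halcyon Media Ltd (R1): 90% × 62% × 14% = 7.812% of Wildmere Services GmbH.
Chain via Meridian Shipping BV → Stonebridge Logistics SA (R1): 36% × 61% × 25% = 5.49% of Wildmere Services GmbH.
Chain via Granite Partners LP → Highfield Ventures LLC (R1): 100% × 88% × 48% = 42.24% of Wildmere Services GmbH.
Aggregating (R3): 7.812% + 5.49% + 42.24% = 55.542%.

55.542%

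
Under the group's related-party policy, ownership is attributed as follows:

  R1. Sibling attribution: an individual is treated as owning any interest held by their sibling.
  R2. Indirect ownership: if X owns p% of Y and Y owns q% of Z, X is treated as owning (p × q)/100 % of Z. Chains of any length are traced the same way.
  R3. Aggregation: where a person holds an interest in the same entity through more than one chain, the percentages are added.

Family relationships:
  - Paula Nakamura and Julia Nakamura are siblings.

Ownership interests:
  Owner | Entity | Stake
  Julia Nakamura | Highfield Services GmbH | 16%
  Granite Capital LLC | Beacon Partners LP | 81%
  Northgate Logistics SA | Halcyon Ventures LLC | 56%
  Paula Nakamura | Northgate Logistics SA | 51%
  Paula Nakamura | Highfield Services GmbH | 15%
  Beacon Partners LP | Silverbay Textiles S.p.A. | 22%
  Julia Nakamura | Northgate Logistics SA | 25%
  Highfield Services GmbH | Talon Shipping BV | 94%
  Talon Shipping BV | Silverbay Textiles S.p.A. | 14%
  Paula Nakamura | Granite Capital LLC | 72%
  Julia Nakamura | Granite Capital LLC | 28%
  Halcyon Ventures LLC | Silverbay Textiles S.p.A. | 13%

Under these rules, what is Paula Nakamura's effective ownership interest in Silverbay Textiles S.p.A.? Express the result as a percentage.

By sibling attribution (R1), Paula Nakamura is treated as also owning Julia Nakamura's interest in Northgate Logistics SA, giving 51% + 25% = 76%.
By sibling attribution (R1), Paula Nakamura is treated as also owning Julia Nakamura's interest in Highfield Services GmbH, giving 15% + 16% = 31%.
By sibling attribution (R1), Paula Nakamura is treated as also owning Julia Nakamura's interest in Granite Capital LLC, giving 72% + 28% = 100%.
Chain via Northgate Logistics SA → Halcyon Ventures LLC (R2): 76% × 56% × 13% = 5.5328% of Silverbay Textiles S.p.A.
Chain via Highfield Services GmbH → Talon Shipping BV (R2): 31% × 94% × 14% = 4.0796% of Silverbay Textiles S.p.A.
Chain via Granite Capital LLC → Beacon Partners LP (R2): 100% × 81% × 22% = 17.82% of Silverbay Textiles S.p.A.
Aggregating (R3): 5.5328% + 4.0796% + 17.82% = 27.4324%.

27.4324%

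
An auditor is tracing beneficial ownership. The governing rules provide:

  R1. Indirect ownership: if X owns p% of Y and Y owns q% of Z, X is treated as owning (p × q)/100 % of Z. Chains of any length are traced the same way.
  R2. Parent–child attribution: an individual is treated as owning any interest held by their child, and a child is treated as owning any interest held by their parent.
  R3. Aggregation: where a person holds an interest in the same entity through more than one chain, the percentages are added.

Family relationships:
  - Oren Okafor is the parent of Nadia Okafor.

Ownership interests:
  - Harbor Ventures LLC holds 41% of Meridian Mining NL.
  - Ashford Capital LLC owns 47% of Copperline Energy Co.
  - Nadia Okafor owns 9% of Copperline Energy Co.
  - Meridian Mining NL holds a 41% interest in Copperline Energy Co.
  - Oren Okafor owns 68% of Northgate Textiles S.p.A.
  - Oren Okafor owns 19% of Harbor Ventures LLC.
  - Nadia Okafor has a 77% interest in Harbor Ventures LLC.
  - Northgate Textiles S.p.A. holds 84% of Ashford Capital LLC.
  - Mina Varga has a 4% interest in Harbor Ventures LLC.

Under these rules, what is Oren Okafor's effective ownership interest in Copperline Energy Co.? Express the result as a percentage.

By parent–child attribution (R2), Oren Okafor is treated as also owning Nadia Okafor's interest in Harbor Ventures LLC, giving 19% + 77% = 96%.
By parent–child attribution (R2), Oren Okafor is treated as owning Nadia Okafor's 9% interest in Copperline Energy Co.
Chain via Northgate Textiles S.p.A. → Ashford Capital LLC (R1): 68% × 84% × 47% = 26.8464% of Copperline Energy Co.
Chain via Harbor Ventures LLC → Meridian Mining NL (R1): 96% × 41% × 41% = 16.1376% of Copperline Energy Co.
Direct interest in Copperline Energy Co: 9%.
Aggregating (R3): 26.8464% + 16.1376% + 9% = 51.984%.

51.984%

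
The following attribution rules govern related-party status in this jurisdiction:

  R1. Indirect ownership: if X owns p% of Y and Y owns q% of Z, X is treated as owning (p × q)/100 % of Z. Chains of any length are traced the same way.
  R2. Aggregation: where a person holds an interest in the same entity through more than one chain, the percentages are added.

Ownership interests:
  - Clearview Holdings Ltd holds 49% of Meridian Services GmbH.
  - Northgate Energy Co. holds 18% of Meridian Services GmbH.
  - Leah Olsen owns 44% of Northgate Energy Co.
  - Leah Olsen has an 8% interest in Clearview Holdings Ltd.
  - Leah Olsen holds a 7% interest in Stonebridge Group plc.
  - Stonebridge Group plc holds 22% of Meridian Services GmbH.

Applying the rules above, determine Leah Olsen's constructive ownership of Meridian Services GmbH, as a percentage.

13.38%

Chain via Stonebridge Group plc (R1): 7% × 22% = 1.54% of Meridian Services GmbH.
Chain via Clearview Holdings Ltd (R1): 8% × 49% = 3.92% of Meridian Services GmbH.
Chain via Northgate Energy Co. (R1): 44% × 18% = 7.92% of Meridian Services GmbH.
Aggregating (R2): 1.54% + 3.92% + 7.92% = 13.38%.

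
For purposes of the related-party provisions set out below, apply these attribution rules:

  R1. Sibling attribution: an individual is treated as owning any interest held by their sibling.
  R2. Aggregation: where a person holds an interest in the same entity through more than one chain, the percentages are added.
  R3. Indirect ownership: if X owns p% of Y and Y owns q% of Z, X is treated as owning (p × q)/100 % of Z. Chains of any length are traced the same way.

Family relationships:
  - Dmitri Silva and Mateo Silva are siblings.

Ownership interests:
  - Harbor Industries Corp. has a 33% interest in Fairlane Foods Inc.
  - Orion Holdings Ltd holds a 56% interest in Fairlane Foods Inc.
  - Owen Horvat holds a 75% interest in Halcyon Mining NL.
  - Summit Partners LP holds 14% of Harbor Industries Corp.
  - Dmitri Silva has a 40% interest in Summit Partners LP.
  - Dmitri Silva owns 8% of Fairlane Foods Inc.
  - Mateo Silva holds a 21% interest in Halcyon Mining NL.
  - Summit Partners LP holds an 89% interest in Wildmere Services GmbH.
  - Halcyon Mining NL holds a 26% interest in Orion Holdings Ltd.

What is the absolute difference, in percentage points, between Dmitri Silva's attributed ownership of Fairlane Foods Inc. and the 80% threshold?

67.0944

By sibling attribution (R1), Dmitri Silva is treated as owning Mateo Silva's 21% interest in Halcyon Mining NL.
Chain via Summit Partners LP → Harbor Industries Corp. (R3): 40% × 14% × 33% = 1.848% of Fairlane Foods Inc.
Direct interest in Fairlane Foods Inc: 8%.
Chain via Halcyon Mining NL → Orion Holdings Ltd (R3): 21% × 26% × 56% = 3.0576% of Fairlane Foods Inc.
Aggregating (R2): 1.848% + 8% + 3.0576% = 12.9056%.
12.9056% falls short of the 80% threshold by 67.0944 percentage points.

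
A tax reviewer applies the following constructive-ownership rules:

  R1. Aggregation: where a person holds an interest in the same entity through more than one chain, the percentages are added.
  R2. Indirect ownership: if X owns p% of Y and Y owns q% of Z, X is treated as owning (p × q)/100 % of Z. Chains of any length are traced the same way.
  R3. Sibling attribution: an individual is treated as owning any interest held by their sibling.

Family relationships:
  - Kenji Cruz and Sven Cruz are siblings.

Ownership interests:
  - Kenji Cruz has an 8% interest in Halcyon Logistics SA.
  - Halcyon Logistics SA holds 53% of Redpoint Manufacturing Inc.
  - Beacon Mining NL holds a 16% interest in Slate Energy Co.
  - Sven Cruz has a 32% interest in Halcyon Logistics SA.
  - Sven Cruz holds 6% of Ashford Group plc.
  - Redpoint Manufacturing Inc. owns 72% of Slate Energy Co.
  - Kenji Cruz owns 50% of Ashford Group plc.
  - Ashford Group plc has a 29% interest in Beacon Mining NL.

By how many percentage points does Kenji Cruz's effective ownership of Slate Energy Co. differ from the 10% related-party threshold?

By sibling attribution (R3), Kenji Cruz is treated as also owning Sven Cruz's interest in Halcyon Logistics SA, giving 8% + 32% = 40%.
By sibling attribution (R3), Kenji Cruz is treated as also owning Sven Cruz's interest in Ashford Group plc, giving 50% + 6% = 56%.
Chain via Halcyon Logistics SA → Redpoint Manufacturing Inc. (R2): 40% × 53% × 72% = 15.264% of Slate Energy Co.
Chain via Ashford Group plc → Beacon Mining NL (R2): 56% × 29% × 16% = 2.5984% of Slate Energy Co.
Aggregating (R1): 15.264% + 2.5984% = 17.8624%.
17.8624% exceeds the 10% threshold by 7.8624 percentage points.

7.8624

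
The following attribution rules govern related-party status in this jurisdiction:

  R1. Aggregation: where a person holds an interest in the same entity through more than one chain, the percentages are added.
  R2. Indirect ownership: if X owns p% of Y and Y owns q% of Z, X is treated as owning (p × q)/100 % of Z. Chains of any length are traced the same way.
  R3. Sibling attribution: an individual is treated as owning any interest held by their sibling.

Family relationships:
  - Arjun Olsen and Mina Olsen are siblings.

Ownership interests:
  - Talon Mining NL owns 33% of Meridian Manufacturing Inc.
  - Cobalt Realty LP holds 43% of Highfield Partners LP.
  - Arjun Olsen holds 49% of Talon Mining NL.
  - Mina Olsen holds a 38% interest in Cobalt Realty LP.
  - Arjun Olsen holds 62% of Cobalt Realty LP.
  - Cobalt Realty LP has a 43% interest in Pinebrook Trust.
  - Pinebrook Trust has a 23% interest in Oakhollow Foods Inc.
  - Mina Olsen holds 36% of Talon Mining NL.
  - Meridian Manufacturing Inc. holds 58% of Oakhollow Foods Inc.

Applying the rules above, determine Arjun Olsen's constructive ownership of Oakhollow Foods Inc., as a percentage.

By sibling attribution (R3), Arjun Olsen is treated as also owning Mina Olsen's interest in Talon Mining NL, giving 49% + 36% = 85%.
By sibling attribution (R3), Arjun Olsen is treated as also owning Mina Olsen's interest in Cobalt Realty LP, giving 62% + 38% = 100%.
Chain via Talon Mining NL → Meridian Manufacturing Inc. (R2): 85% × 33% × 58% = 16.269% of Oakhollow Foods Inc.
Chain via Cobalt Realty LP → Pinebrook Trust (R2): 100% × 43% × 23% = 9.89% of Oakhollow Foods Inc.
Aggregating (R1): 16.269% + 9.89% = 26.159%.

26.159%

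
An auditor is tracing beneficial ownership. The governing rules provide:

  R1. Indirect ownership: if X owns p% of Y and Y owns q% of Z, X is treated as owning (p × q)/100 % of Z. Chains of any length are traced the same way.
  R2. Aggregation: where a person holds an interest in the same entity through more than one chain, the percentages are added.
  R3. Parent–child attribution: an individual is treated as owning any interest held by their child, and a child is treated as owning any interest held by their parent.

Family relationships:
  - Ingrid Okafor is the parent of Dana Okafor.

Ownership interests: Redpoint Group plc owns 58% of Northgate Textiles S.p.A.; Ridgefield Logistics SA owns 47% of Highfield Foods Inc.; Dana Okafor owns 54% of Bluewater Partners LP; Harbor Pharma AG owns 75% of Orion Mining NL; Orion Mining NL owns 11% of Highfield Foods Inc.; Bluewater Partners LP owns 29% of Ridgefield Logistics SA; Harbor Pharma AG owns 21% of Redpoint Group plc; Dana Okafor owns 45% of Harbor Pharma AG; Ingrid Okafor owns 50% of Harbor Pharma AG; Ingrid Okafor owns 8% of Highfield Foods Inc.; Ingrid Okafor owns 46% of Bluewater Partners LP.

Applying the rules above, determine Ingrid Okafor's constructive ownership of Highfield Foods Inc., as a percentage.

By parent–child attribution (R3), Ingrid Okafor is treated as also owning Dana Okafor's interest in Harbor Pharma AG, giving 50% + 45% = 95%.
By parent–child attribution (R3), Ingrid Okafor is treated as also owning Dana Okafor's interest in Bluewater Partners LP, giving 46% + 54% = 100%.
Chain via Harbor Pharma AG → Orion Mining NL (R1): 95% × 75% × 11% = 7.8375% of Highfield Foods Inc.
Chain via Bluewater Partners LP → Ridgefield Logistics SA (R1): 100% × 29% × 47% = 13.63% of Highfield Foods Inc.
Direct interest in Highfield Foods Inc: 8%.
Aggregating (R2): 7.8375% + 13.63% + 8% = 29.4675%.

29.4675%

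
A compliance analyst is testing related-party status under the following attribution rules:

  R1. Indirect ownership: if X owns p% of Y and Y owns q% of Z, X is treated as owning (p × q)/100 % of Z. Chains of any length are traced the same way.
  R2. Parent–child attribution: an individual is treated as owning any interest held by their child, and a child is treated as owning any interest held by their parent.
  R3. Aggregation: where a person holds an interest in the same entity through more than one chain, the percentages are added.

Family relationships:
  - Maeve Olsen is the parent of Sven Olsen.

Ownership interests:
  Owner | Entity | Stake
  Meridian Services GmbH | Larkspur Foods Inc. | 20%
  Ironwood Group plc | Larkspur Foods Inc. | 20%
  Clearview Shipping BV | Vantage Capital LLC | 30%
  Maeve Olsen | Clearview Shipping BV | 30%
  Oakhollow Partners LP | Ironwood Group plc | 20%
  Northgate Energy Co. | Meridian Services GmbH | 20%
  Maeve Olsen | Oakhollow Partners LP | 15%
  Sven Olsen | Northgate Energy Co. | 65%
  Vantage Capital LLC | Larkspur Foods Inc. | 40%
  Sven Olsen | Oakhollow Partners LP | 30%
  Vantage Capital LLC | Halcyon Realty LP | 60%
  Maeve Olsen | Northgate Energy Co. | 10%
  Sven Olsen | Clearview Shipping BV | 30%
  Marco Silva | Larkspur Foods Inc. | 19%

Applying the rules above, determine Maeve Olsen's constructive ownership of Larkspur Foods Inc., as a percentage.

12%

By parent–child attribution (R2), Maeve Olsen is treated as also owning Sven Olsen's interest in Clearview Shipping BV, giving 30% + 30% = 60%.
By parent–child attribution (R2), Maeve Olsen is treated as also owning Sven Olsen's interest in Northgate Energy Co, giving 10% + 65% = 75%.
By parent–child attribution (R2), Maeve Olsen is treated as also owning Sven Olsen's interest in Oakhollow Partners LP, giving 15% + 30% = 45%.
Chain via Clearview Shipping BV → Vantage Capital LLC (R1): 60% × 30% × 40% = 7.2% of Larkspur Foods Inc.
Chain via Northgate Energy Co. → Meridian Services GmbH (R1): 75% × 20% × 20% = 3% of Larkspur Foods Inc.
Chain via Oakhollow Partners LP → Ironwood Group plc (R1): 45% × 20% × 20% = 1.8% of Larkspur Foods Inc.
Aggregating (R3): 7.2% + 3% + 1.8% = 12%.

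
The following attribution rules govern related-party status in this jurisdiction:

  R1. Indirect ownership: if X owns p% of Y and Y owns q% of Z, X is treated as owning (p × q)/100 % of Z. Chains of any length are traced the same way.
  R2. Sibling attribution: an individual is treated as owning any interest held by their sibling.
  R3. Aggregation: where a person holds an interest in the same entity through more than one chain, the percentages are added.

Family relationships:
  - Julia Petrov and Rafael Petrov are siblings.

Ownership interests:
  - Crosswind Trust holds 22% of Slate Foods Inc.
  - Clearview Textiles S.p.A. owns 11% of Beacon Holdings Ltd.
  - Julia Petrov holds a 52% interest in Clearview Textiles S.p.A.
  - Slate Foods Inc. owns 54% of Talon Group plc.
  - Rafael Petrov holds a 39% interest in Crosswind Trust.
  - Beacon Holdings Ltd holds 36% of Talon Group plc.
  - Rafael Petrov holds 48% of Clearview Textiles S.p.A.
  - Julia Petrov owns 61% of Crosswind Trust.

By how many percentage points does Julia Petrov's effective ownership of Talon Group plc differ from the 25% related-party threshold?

9.16

By sibling attribution (R2), Julia Petrov is treated as also owning Rafael Petrov's interest in Clearview Textiles S.p.A, giving 52% + 48% = 100%.
By sibling attribution (R2), Julia Petrov is treated as also owning Rafael Petrov's interest in Crosswind Trust, giving 61% + 39% = 100%.
Chain via Clearview Textiles S.p.A. → Beacon Holdings Ltd (R1): 100% × 11% × 36% = 3.96% of Talon Group plc.
Chain via Crosswind Trust → Slate Foods Inc. (R1): 100% × 22% × 54% = 11.88% of Talon Group plc.
Aggregating (R3): 3.96% + 11.88% = 15.84%.
15.84% falls short of the 25% threshold by 9.16 percentage points.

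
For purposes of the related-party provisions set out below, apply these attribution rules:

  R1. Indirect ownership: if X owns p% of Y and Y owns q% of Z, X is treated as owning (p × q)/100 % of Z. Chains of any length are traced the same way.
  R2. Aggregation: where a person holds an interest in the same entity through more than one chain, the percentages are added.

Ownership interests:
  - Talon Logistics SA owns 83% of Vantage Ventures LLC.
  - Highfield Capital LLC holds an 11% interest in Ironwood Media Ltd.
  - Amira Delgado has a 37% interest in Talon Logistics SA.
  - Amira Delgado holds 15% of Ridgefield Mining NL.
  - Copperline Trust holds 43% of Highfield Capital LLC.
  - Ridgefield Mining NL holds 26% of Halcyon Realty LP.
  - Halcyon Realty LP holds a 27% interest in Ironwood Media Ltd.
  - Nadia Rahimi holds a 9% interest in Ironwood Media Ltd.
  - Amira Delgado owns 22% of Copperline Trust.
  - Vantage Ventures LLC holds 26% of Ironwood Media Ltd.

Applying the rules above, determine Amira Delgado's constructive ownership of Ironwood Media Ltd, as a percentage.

10.0782%

Chain via Talon Logistics SA → Vantage Ventures LLC (R1): 37% × 83% × 26% = 7.9846% of Ironwood Media Ltd.
Chain via Ridgefield Mining NL → Halcyon Realty LP (R1): 15% × 26% × 27% = 1.053% of Ironwood Media Ltd.
Chain via Copperline Trust → Highfield Capital LLC (R1): 22% × 43% × 11% = 1.0406% of Ironwood Media Ltd.
Aggregating (R2): 7.9846% + 1.053% + 1.0406% = 10.0782%.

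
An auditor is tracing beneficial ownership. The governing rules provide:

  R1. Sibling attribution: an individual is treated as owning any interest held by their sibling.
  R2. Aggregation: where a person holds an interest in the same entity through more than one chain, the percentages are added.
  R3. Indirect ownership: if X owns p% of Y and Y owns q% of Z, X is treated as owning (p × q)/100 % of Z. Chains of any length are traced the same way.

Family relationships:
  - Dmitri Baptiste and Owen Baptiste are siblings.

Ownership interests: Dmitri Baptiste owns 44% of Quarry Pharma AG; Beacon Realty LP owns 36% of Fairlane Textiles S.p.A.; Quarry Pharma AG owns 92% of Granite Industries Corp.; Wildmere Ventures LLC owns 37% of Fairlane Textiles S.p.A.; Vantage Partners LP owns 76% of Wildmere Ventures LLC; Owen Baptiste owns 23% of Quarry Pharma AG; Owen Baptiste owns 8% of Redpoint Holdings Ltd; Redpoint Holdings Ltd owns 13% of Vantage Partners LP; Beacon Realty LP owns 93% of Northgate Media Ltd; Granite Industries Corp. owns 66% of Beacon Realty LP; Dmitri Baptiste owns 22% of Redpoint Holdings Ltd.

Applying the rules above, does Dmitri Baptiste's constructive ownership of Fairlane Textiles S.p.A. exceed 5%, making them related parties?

Yes

By sibling attribution (R1), Dmitri Baptiste is treated as also owning Owen Baptiste's interest in Redpoint Holdings Ltd, giving 22% + 8% = 30%.
By sibling attribution (R1), Dmitri Baptiste is treated as also owning Owen Baptiste's interest in Quarry Pharma AG, giving 44% + 23% = 67%.
Chain via Redpoint Holdings Ltd → Vantage Partners LP → Wildmere Ventures LLC (R3): 30% × 13% × 76% × 37% = 1.09668% of Fairlane Textiles S.p.A.
Chain via Quarry Pharma AG → Granite Industries Corp. → Beacon Realty LP (R3): 67% × 92% × 66% × 36% = 14.645664% of Fairlane Textiles S.p.A.
Aggregating (R2): 1.09668% + 14.645664% = 15.742344%.
15.742344% exceeds the 5% threshold, so Dmitri is a related party to Fairlane Textiles S.p.A.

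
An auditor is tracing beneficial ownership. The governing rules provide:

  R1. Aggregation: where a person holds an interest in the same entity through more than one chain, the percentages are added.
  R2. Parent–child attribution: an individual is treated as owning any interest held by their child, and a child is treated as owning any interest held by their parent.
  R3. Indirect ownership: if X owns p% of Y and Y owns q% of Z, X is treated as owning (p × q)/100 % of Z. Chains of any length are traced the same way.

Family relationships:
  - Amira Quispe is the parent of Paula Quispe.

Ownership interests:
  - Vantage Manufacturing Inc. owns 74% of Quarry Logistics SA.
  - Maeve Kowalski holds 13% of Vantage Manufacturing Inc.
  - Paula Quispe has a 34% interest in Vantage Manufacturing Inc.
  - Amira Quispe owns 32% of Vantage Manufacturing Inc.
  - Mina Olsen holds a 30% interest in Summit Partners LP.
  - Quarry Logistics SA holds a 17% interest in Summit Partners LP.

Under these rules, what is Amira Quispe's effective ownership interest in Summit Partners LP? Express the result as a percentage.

By parent–child attribution (R2), Amira Quispe is treated as also owning Paula Quispe's interest in Vantage Manufacturing Inc, giving 32% + 34% = 66%.
Chain via Vantage Manufacturing Inc. → Quarry Logistics SA (R3): 66% × 74% × 17% = 8.3028% of Summit Partners LP.

8.3028%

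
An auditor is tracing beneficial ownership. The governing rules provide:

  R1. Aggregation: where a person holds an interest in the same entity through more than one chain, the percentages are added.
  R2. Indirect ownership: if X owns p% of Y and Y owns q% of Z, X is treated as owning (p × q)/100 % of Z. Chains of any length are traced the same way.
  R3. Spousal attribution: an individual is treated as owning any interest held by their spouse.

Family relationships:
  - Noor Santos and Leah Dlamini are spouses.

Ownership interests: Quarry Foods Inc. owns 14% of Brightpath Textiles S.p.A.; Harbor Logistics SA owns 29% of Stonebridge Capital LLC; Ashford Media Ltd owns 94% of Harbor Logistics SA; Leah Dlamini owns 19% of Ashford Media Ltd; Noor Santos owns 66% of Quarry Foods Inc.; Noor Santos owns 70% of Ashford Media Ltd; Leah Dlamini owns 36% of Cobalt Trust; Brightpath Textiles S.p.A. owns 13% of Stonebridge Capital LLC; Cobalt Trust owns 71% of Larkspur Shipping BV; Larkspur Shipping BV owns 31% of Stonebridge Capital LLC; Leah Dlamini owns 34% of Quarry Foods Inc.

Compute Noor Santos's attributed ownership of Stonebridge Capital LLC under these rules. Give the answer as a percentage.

34.005%

By spousal attribution (R3), Noor Santos is treated as also owning Leah Dlamini's interest in Quarry Foods Inc, giving 66% + 34% = 100%.
By spousal attribution (R3), Noor Santos is treated as also owning Leah Dlamini's interest in Ashford Media Ltd, giving 70% + 19% = 89%.
By spousal attribution (R3), Noor Santos is treated as owning Leah Dlamini's 36% interest in Cobalt Trust.
Chain via Quarry Foods Inc. → Brightpath Textiles S.p.A. (R2): 100% × 14% × 13% = 1.82% of Stonebridge Capital LLC.
Chain via Ashford Media Ltd → Harbor Logistics SA (R2): 89% × 94% × 29% = 24.2614% of Stonebridge Capital LLC.
Chain via Cobalt Trust → Larkspur Shipping BV (R2): 36% × 71% × 31% = 7.9236% of Stonebridge Capital LLC.
Aggregating (R1): 1.82% + 24.2614% + 7.9236% = 34.005%.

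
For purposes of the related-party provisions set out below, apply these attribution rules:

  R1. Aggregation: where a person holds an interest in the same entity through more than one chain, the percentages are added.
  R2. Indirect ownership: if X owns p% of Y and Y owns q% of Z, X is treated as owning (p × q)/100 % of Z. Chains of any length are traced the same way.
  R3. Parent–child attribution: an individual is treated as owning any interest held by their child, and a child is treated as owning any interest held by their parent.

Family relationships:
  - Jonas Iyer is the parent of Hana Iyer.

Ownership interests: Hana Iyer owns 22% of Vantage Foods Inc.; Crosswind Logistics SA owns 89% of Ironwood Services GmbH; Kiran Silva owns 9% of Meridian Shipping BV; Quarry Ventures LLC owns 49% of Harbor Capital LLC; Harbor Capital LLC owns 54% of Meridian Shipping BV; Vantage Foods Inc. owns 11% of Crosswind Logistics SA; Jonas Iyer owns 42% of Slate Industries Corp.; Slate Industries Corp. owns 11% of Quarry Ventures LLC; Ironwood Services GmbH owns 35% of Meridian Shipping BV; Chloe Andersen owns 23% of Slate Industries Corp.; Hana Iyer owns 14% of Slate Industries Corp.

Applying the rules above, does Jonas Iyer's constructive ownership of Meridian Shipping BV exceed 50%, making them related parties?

By parent–child attribution (R3), Jonas Iyer is treated as also owning Hana Iyer's interest in Slate Industries Corp, giving 42% + 14% = 56%.
By parent–child attribution (R3), Jonas Iyer is treated as owning Hana Iyer's 22% interest in Vantage Foods Inc.
Chain via Slate Industries Corp. → Quarry Ventures LLC → Harbor Capital LLC (R2): 56% × 11% × 49% × 54% = 1.629936% of Meridian Shipping BV.
Chain via Vantage Foods Inc. → Crosswind Logistics SA → Ironwood Services GmbH (R2): 22% × 11% × 89% × 35% = 0.75383% of Meridian Shipping BV.
Aggregating (R1): 1.629936% + 0.75383% = 2.383766%.
2.383766% does not exceed the 50% threshold, so Jonas is not a related party to Meridian Shipping BV.

No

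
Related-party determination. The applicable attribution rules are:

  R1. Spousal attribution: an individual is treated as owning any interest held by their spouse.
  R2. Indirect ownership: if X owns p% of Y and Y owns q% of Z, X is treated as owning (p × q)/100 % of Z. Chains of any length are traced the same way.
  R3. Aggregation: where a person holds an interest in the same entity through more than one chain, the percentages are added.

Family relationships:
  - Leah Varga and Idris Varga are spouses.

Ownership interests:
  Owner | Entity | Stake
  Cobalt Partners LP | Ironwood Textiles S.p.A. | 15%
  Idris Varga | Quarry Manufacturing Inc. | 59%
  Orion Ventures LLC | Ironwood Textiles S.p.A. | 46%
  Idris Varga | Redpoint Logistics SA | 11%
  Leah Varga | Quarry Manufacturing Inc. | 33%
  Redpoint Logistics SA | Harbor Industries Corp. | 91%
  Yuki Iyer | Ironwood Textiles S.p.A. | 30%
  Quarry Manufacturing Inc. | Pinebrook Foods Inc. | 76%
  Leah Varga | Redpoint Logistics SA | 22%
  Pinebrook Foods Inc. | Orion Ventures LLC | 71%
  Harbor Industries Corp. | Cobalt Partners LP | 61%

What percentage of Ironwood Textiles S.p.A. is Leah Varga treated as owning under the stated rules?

By spousal attribution (R1), Leah Varga is treated as also owning Idris Varga's interest in Quarry Manufacturing Inc, giving 33% + 59% = 92%.
By spousal attribution (R1), Leah Varga is treated as also owning Idris Varga's interest in Redpoint Logistics SA, giving 22% + 11% = 33%.
Chain via Quarry Manufacturing Inc. → Pinebrook Foods Inc. → Orion Ventures LLC (R2): 92% × 76% × 71% × 46% = 22.835872% of Ironwood Textiles S.p.A.
Chain via Redpoint Logistics SA → Harbor Industries Corp. → Cobalt Partners LP (R2): 33% × 91% × 61% × 15% = 2.747745% of Ironwood Textiles S.p.A.
Aggregating (R3): 22.835872% + 2.747745% = 25.583617%.

25.583617%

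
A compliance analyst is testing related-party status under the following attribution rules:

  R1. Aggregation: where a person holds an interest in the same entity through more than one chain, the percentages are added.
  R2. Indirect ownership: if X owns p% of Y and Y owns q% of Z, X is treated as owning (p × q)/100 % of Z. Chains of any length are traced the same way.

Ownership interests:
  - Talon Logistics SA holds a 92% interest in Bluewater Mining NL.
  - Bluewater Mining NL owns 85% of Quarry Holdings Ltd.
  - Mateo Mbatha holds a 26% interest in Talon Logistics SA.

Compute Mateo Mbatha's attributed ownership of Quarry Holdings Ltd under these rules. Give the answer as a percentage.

Chain via Talon Logistics SA → Bluewater Mining NL (R2): 26% × 92% × 85% = 20.332% of Quarry Holdings Ltd.

20.332%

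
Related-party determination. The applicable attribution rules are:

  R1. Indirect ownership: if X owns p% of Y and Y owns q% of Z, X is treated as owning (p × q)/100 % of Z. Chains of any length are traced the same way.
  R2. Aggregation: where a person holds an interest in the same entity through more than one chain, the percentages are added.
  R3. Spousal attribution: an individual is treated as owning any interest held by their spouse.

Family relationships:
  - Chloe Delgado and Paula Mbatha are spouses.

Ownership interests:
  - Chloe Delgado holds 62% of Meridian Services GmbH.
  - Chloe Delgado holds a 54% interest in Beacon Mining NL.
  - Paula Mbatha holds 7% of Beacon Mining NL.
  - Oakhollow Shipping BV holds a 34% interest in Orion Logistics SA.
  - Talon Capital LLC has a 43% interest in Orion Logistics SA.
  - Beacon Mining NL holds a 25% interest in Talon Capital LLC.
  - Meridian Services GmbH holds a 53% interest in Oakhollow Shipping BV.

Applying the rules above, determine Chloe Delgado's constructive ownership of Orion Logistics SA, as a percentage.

17.7299%

By spousal attribution (R3), Chloe Delgado is treated as also owning Paula Mbatha's interest in Beacon Mining NL, giving 54% + 7% = 61%.
Chain via Meridian Services GmbH → Oakhollow Shipping BV (R1): 62% × 53% × 34% = 11.1724% of Orion Logistics SA.
Chain via Beacon Mining NL → Talon Capital LLC (R1): 61% × 25% × 43% = 6.5575% of Orion Logistics SA.
Aggregating (R2): 11.1724% + 6.5575% = 17.7299%.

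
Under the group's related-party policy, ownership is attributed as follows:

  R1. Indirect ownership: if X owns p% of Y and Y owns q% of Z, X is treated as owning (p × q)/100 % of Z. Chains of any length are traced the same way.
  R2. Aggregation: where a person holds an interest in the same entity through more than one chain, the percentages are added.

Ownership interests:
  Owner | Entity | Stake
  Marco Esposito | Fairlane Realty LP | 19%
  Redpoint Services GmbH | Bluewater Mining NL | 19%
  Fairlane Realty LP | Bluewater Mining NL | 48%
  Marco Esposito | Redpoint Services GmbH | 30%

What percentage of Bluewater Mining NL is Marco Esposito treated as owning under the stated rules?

14.82%

Chain via Fairlane Realty LP (R1): 19% × 48% = 9.12% of Bluewater Mining NL.
Chain via Redpoint Services GmbH (R1): 30% × 19% = 5.7% of Bluewater Mining NL.
Aggregating (R2): 9.12% + 5.7% = 14.82%.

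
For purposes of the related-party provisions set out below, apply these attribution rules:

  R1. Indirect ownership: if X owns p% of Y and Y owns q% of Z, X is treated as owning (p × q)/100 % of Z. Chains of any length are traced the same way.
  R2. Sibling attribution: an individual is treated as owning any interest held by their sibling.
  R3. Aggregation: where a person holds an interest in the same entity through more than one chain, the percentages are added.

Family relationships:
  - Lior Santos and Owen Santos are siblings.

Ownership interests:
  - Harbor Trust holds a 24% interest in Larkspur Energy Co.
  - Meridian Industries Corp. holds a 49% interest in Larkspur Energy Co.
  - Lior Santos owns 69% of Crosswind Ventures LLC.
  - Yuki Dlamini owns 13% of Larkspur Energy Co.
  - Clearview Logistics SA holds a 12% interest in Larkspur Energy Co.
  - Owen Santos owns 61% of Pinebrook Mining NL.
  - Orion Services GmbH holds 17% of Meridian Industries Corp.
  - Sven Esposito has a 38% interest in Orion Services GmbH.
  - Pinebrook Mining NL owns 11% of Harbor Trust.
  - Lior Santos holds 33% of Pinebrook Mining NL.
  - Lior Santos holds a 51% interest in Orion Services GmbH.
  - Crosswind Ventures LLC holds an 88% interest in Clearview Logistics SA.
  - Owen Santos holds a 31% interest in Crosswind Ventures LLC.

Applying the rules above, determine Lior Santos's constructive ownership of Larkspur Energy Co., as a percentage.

17.2899%

By sibling attribution (R2), Lior Santos is treated as also owning Owen Santos's interest in Pinebrook Mining NL, giving 33% + 61% = 94%.
By sibling attribution (R2), Lior Santos is treated as also owning Owen Santos's interest in Crosswind Ventures LLC, giving 69% + 31% = 100%.
Chain via Orion Services GmbH → Meridian Industries Corp. (R1): 51% × 17% × 49% = 4.2483% of Larkspur Energy Co.
Chain via Pinebrook Mining NL → Harbor Trust (R1): 94% × 11% × 24% = 2.4816% of Larkspur Energy Co.
Chain via Crosswind Ventures LLC → Clearview Logistics SA (R1): 100% × 88% × 12% = 10.56% of Larkspur Energy Co.
Aggregating (R3): 4.2483% + 2.4816% + 10.56% = 17.2899%.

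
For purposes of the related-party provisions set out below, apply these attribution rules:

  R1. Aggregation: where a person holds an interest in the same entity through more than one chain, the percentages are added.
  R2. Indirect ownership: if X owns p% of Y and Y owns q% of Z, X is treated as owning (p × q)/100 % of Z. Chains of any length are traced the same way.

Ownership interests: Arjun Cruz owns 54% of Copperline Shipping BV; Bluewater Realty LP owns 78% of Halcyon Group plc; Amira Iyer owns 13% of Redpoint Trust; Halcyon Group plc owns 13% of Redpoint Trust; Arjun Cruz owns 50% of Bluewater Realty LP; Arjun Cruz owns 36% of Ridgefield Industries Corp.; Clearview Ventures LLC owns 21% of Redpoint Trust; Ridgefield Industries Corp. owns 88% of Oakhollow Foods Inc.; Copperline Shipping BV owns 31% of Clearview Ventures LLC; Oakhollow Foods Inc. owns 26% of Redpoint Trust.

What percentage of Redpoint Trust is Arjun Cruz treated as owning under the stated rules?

Chain via Bluewater Realty LP → Halcyon Group plc (R2): 50% × 78% × 13% = 5.07% of Redpoint Trust.
Chain via Copperline Shipping BV → Clearview Ventures LLC (R2): 54% × 31% × 21% = 3.5154% of Redpoint Trust.
Chain via Ridgefield Industries Corp. → Oakhollow Foods Inc. (R2): 36% × 88% × 26% = 8.2368% of Redpoint Trust.
Aggregating (R1): 5.07% + 3.5154% + 8.2368% = 16.8222%.

16.8222%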